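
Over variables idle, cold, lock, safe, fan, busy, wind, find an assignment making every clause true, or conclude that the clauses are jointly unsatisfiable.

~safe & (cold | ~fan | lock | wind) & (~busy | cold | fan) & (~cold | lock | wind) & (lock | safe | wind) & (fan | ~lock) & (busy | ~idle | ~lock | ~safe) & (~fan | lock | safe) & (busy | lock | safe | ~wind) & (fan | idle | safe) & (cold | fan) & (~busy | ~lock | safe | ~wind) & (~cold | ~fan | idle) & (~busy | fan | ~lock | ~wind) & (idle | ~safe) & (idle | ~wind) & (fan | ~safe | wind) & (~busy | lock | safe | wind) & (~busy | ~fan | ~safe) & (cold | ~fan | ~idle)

Unit clause (~safe) forces safe = False.
Set idle = True.
Set cold = True.
Set lock = True.
  then (fan | ~lock) forces fan = True.
Set busy = False.
Set wind = False.
All clauses satisfied.

idle: True, cold: True, lock: True, safe: False, fan: True, busy: False, wind: False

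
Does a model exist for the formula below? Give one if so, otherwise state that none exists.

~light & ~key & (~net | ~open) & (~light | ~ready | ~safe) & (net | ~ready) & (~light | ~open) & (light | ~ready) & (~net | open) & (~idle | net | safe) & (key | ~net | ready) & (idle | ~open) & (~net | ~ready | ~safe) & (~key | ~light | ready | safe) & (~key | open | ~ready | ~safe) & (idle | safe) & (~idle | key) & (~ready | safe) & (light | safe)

open = False, net = False, light = False, idle = False, key = False, ready = False, safe = True

Unit clause (~light) forces light = False.
Unit clause (~key) forces key = False.
In (light | ~ready) only ~ready is left, so ready = False.
In (key | ~net | ready) only ~net is left, so net = False.
In (~idle | key) only ~idle is left, so idle = False.
In (light | safe) only safe is left, so safe = True.
In (idle | ~open) only ~open is left, so open = False.
All clauses satisfied.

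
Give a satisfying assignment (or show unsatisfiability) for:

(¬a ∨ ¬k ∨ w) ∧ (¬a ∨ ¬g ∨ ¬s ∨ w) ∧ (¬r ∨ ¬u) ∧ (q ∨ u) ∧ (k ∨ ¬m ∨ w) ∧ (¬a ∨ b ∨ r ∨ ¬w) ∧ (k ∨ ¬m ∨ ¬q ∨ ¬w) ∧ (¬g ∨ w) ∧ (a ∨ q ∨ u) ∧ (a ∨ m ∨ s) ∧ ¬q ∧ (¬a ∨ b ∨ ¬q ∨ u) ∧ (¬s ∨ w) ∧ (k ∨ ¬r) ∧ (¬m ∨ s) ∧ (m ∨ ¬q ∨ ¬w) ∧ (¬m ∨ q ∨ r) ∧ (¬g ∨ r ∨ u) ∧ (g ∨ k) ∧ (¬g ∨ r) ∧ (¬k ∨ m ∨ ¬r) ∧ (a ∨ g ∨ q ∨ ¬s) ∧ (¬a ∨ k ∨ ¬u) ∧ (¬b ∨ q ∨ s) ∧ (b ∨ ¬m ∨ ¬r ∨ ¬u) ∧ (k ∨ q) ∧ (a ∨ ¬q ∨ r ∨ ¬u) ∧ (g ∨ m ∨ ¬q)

w = True; g = False; m = False; q = False; k = True; b = True; u = True; r = False; s = True; a = True

Unit clause (¬q) forces q = False.
In (k ∨ q) only k is left, so k = True.
In (q ∨ u) only u is left, so u = True.
In (¬r ∨ ¬u) only ¬r is left, so r = False.
In (¬m ∨ q ∨ r) only ¬m is left, so m = False.
In (¬g ∨ r) only ¬g is left, so g = False.
Try w = False:
  (¬a ∨ ¬k ∨ w) forces a = False.
  (a ∨ m ∨ s) forces s = True.
  clause (¬s ∨ w) is falsified — backtrack.
So w = True.
Set b = True.
  then (¬b ∨ q ∨ s) forces s = True.
  then (a ∨ g ∨ q ∨ ¬s) forces a = True.
All clauses satisfied.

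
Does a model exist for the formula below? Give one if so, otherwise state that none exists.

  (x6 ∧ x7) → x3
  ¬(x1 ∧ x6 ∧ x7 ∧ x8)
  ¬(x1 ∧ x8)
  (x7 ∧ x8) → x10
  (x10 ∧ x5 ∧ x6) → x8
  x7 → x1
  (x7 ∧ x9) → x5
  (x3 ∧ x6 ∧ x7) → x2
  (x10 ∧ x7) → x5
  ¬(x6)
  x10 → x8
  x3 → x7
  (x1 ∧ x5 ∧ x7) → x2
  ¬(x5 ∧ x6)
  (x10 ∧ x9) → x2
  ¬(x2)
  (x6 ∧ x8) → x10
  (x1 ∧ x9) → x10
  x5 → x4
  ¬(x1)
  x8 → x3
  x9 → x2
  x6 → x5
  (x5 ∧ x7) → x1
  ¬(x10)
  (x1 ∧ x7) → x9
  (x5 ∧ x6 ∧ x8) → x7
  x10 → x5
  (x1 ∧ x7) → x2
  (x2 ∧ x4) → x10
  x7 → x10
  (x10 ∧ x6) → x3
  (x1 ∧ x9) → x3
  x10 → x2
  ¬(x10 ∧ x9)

Unit clause (¬x2) forces x2 = False.
Unit clause (¬x10) forces x10 = False.
Unit clause (¬x1) forces x1 = False.
Unit clause (¬x6) forces x6 = False.
In (x1 ∨ ¬x7) only ¬x7 is left, so x7 = False.
In (x2 ∨ ¬x9) only ¬x9 is left, so x9 = False.
In (¬x3 ∨ x7) only ¬x3 is left, so x3 = False.
In (x3 ∨ ¬x8) only ¬x8 is left, so x8 = False.
Set x4 = True.
Set x5 = False.
All clauses satisfied.

x1 = False, x2 = False, x3 = False, x4 = True, x5 = False, x6 = False, x7 = False, x8 = False, x9 = False, x10 = False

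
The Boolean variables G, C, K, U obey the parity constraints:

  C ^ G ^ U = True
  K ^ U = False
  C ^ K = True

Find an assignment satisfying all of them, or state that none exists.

G: False; C: False; K: True; U: True

C ^ G ^ U = F ^ F ^ T = True ✓
K ^ U = T ^ T = False ✓
C ^ K = F ^ T = True ✓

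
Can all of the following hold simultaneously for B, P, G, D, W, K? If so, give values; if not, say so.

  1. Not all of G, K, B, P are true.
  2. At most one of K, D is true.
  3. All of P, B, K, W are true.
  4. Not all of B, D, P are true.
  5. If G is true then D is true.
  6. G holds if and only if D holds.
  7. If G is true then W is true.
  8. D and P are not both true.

B = True, P = True, G = False, D = False, W = True, K = True

  (1) {G, K, B, P}: 3/4 true — not all ✓
  (2) {K, D}: 1 true — at most one ✓
  (3) {P, B, K, W}: all 4 true ✓
  (4) {B, D, P}: 2/3 true — not all ✓
  (5) G=F ⇒ D: vacuous ✓
  (6) G=F, D=F — same ✓
  (7) G=F ⇒ W: vacuous ✓
  (8) D=F, P=T — not both ✓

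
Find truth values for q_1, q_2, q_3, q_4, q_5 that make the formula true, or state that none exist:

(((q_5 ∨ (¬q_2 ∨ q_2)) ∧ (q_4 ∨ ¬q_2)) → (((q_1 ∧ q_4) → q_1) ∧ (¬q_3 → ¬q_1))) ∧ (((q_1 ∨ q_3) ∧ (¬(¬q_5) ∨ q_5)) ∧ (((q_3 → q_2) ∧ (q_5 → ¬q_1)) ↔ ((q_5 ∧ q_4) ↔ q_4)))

q_1 = False, q_2 = True, q_3 = True, q_4 = False, q_5 = True

  ((q_5 ∨ (¬q_2 ∨ q_2)) ∧ (q_4 ∨ ¬q_2)) → (((q_1 ∧ q_4) → q_1) ∧ (¬q_3 → ¬q_1)) = True
    (q_5 ∨ (¬q_2 ∨ q_2)) ∧ (q_4 ∨ ¬q_2) = False
      q_5 ∨ (¬q_2 ∨ q_2) = True
        ¬q_2 ∨ q_2 = True
          ¬q_2 = False
      q_4 ∨ ¬q_2 = False
        ¬q_2 = False
    ((q_1 ∧ q_4) → q_1) ∧ (¬q_3 → ¬q_1) = True
      (q_1 ∧ q_4) → q_1 = True
        q_1 ∧ q_4 = False
      ¬q_3 → ¬q_1 = True
        ¬q_3 = False
        ¬q_1 = True
  ((q_1 ∨ q_3) ∧ (¬(¬q_5) ∨ q_5)) ∧ (((q_3 → q_2) ∧ (q_5 → ¬q_1)) ↔ ((q_5 ∧ q_4) ↔ q_4)) = True
    (q_1 ∨ q_3) ∧ (¬(¬q_5) ∨ q_5) = True
      q_1 ∨ q_3 = True
      ¬(¬q_5) ∨ q_5 = True
        ¬(¬q_5) = True
          ¬q_5 = False
    ((q_3 → q_2) ∧ (q_5 → ¬q_1)) ↔ ((q_5 ∧ q_4) ↔ q_4) = True
      (q_3 → q_2) ∧ (q_5 → ¬q_1) = True
        q_3 → q_2 = True
        q_5 → ¬q_1 = True
          ¬q_1 = True
      (q_5 ∧ q_4) ↔ q_4 = True
        q_5 ∧ q_4 = False
Both conjuncts True, so the formula holds.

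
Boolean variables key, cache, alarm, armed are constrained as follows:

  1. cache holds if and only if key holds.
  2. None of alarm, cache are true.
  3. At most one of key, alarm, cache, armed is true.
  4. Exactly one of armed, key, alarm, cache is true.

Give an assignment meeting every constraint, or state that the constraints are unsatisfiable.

key=F, cache=F, alarm=F, armed=T

  (1) cache=F, key=F — same ✓
  (2) {alarm, cache}: 0 true — none ✓
  (3) {key, alarm, cache, armed}: 1 true — at most one ✓
  (4) {armed, key, alarm, cache}: 1 true — exactly one ✓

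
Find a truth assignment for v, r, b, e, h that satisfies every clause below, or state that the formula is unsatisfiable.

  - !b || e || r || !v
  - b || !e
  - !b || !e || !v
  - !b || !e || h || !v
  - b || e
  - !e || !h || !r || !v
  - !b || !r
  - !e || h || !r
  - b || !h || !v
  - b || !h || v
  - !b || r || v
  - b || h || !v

Unsatisfiable — no assignment works.

Case b = True:
  (!b || !r) forces r = False.
  (!b || r || v) forces v = True.
  (!b || e || r || !v) forces e = True.
  Clause (!b || !e || !v) is falsified — contradiction.
Case b = False:
  (b || !e) forces e = False.
  Clause (b || e) is falsified — contradiction.
Both cases fail, so the formula is unsatisfiable.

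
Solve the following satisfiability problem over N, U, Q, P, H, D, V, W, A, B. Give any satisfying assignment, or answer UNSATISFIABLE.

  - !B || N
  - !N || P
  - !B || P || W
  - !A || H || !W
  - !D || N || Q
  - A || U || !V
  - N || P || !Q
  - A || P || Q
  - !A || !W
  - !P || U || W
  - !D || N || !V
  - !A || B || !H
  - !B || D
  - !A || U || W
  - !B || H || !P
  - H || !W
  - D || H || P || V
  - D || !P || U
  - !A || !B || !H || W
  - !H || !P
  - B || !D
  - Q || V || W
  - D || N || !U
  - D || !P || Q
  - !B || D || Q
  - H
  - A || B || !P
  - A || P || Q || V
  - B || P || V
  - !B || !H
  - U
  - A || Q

Case N = True:
  (!N || P) forces P = True.
  (!H || !P) forces H = False.
  Clause (H) is falsified — contradiction.
Case N = False:
  (!B || N) forces B = False.
  (B || !D) forces D = False.
  (D || N || !U) forces U = False.
  Clause (U) is falsified — contradiction.
Both cases fail, so the formula is unsatisfiable.

Unsatisfiable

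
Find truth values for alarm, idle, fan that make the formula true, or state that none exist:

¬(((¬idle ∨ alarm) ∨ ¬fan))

alarm = False, idle = True, fan = True

  ¬(((¬idle ∨ alarm) ∨ ¬fan)) = True
    (¬idle ∨ alarm) ∨ ¬fan = False
      ¬idle ∨ alarm = False
        ¬idle = False
      ¬fan = False
The formula evaluates to True.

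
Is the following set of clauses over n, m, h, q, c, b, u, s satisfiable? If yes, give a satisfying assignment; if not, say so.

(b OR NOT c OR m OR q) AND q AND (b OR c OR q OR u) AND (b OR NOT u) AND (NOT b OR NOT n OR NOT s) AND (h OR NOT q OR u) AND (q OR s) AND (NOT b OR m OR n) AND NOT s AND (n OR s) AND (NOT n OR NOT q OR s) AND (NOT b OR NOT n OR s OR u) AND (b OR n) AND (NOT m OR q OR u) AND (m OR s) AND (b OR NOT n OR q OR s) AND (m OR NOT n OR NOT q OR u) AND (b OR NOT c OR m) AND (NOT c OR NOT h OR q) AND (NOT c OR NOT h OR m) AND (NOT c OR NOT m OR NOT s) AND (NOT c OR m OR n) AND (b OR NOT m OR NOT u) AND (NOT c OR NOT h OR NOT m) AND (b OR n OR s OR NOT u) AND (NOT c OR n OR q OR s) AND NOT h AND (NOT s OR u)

No satisfying assignment exists.

Case q = True:
  (NOT s) forces s = False.
  (n OR s) forces n = True.
  Clause (NOT n OR NOT q OR s) is falsified — contradiction.
Case q = False:
  Clause (q) is falsified — contradiction.
Both cases fail, so the formula is unsatisfiable.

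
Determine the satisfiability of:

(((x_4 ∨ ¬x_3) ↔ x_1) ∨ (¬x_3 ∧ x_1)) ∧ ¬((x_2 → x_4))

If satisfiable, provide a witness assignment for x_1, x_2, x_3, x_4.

x_1 = False; x_2 = True; x_3 = True; x_4 = False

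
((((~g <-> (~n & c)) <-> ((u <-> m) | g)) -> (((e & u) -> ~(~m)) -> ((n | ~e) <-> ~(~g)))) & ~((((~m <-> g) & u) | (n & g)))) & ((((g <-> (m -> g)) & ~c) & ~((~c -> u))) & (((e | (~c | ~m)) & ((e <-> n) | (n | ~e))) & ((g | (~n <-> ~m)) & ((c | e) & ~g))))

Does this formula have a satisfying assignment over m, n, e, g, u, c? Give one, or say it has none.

Case g = True: the conjunct ~g is False.
Case g = False: the formula simplifies to ((((~n & c) <-> (u <-> m)) -> (((e & u) -> ~(~m)) -> ~((n | ~e)))) & ~((m & u))) & (((m & ~c) & ~((~c -> u))) & (((e | (~c | ~m)) & ((e <-> n) | (n | ~e))) & ((~n <-> ~m) & (c | e)))).
  m = True: simplifies to ((((~n & c) <-> u) -> ~((n | ~e))) & ~u) & ((~c & ~((~c -> u))) & (((e | ~c) & ((e <-> n) | (n | ~e))) & (n & (c | e)))).
    n = True: simplifies to (u & ~u) & ((~c & ~((~c -> u))) & ((e | ~c) & (c | e))).
      u = True: the conjunct ~u is False.
      u = False: the conjunct u is False.
    n = False: the conjunct n is False.
  m = False: the conjunct m is False.
Both cases fail — unsatisfiable.

No satisfying assignment exists.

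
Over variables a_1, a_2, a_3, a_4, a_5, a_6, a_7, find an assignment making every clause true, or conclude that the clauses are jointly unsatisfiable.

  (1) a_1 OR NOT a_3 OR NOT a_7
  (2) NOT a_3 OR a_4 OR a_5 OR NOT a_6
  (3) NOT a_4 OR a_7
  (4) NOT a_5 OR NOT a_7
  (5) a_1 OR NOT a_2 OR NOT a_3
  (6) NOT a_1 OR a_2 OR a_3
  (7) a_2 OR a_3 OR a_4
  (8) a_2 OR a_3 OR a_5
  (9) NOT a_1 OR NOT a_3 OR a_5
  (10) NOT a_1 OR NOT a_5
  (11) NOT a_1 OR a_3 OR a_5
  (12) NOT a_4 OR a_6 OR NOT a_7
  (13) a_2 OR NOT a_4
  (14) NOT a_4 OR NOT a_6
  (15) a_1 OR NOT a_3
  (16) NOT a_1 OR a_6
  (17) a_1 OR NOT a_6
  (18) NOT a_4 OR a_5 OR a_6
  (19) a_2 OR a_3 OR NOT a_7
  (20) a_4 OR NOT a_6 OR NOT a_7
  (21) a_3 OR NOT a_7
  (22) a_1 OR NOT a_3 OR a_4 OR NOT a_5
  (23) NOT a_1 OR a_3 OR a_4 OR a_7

a_1: False; a_2: True; a_3: False; a_4: False; a_5: False; a_6: False; a_7: False

Try a_1 = True:
  (NOT a_1 OR NOT a_5) forces a_5 = False.
  (NOT a_1 OR NOT a_3 OR a_5) forces a_3 = False.
  clause (NOT a_1 OR a_3 OR a_5) is falsified — backtrack.
So a_1 = False.
  then (a_1 OR NOT a_3) forces a_3 = False.
  then (a_1 OR NOT a_6) forces a_6 = False.
  then (a_3 OR NOT a_7) forces a_7 = False.
  then (NOT a_4 OR a_7) forces a_4 = False.
  then (a_2 OR a_3 OR a_4) forces a_2 = True.
Set a_5 = False.
All clauses satisfied.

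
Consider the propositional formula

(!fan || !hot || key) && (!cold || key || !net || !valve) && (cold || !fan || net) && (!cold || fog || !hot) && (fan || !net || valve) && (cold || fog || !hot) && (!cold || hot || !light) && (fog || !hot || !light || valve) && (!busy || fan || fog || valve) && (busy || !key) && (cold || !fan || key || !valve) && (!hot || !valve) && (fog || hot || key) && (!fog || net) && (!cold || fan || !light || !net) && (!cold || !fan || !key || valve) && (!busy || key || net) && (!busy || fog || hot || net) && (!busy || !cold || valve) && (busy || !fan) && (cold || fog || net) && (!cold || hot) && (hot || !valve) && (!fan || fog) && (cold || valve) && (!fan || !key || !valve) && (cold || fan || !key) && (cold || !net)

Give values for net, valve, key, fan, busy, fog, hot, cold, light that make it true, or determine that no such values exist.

Case valve = True:
  (!hot || !valve) forces hot = False.
  Clause (hot || !valve) is falsified — contradiction.
Case valve = False:
  (cold || valve) forces cold = True.
  (!busy || !cold || valve) forces busy = False.
  (busy || !key) forces key = False.
  (busy || !fan) forces fan = False.
  (fan || !net || valve) forces net = False.
  (!fog || net) forces fog = False.
  (!cold || fog || !hot) forces hot = False.
  Clause (fog || hot || key) is falsified — contradiction.
Both cases fail, so the formula is unsatisfiable.

UNSATISFIABLE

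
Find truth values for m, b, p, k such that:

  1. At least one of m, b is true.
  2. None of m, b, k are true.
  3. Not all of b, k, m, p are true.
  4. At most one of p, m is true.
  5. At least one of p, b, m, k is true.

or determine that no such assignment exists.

Unsatisfiable

Case m = True:
  Constraint (2) is violated (m=T) — contradiction.
Case m = False:
  (1) with m=F forces b = True.
  Constraint (2) is violated (b=T) — contradiction.
Both cases fail — unsatisfiable.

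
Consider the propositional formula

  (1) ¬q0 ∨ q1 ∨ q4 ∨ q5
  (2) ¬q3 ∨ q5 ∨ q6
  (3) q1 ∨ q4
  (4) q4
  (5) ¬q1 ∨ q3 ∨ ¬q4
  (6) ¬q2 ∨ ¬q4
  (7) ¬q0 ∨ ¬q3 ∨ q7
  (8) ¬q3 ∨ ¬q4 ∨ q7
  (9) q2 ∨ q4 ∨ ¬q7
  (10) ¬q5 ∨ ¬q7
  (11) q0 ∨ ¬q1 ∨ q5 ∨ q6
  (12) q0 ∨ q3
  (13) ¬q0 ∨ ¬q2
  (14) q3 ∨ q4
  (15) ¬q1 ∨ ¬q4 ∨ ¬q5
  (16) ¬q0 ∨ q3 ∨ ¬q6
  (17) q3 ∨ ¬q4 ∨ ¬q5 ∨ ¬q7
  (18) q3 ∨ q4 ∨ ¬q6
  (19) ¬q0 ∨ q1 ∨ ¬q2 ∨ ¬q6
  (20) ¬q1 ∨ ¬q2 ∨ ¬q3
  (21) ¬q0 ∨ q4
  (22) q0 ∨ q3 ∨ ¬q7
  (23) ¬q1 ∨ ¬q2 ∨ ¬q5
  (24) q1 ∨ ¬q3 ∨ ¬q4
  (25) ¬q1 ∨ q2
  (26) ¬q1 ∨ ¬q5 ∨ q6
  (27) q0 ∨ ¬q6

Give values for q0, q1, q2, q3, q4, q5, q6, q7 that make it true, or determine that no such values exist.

q0=T, q1=F, q2=F, q3=F, q4=T, q5=T, q6=F, q7=F

Unit clause (q4) forces q4 = True.
In (¬q2 ∨ ¬q4) only ¬q2 is left, so q2 = False.
In (¬q1 ∨ q2) only ¬q1 is left, so q1 = False.
In (q1 ∨ ¬q3 ∨ ¬q4) only ¬q3 is left, so q3 = False.
In (q0 ∨ q3) only q0 is left, so q0 = True.
In (¬q0 ∨ q3 ∨ ¬q6) only ¬q6 is left, so q6 = False.
Set q5 = True.
  then (¬q5 ∨ ¬q7) forces q7 = False.
All clauses satisfied.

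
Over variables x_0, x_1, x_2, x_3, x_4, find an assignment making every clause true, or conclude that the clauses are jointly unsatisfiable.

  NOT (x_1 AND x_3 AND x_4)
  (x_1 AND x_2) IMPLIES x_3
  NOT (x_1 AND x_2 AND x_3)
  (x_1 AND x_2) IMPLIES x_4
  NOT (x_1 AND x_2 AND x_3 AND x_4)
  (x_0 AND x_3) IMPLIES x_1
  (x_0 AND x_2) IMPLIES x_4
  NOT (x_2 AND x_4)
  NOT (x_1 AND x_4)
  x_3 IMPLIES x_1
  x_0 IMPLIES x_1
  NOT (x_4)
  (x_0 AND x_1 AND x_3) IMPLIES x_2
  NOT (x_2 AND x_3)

Unit clause (NOT x_4) forces x_4 = False.
Set x_0 = False.
Set x_1 = True.
  then (NOT x_1 OR NOT x_2 OR x_4) forces x_2 = False.
Set x_3 = False.
All clauses satisfied.

x_0: False; x_1: True; x_2: False; x_3: False; x_4: False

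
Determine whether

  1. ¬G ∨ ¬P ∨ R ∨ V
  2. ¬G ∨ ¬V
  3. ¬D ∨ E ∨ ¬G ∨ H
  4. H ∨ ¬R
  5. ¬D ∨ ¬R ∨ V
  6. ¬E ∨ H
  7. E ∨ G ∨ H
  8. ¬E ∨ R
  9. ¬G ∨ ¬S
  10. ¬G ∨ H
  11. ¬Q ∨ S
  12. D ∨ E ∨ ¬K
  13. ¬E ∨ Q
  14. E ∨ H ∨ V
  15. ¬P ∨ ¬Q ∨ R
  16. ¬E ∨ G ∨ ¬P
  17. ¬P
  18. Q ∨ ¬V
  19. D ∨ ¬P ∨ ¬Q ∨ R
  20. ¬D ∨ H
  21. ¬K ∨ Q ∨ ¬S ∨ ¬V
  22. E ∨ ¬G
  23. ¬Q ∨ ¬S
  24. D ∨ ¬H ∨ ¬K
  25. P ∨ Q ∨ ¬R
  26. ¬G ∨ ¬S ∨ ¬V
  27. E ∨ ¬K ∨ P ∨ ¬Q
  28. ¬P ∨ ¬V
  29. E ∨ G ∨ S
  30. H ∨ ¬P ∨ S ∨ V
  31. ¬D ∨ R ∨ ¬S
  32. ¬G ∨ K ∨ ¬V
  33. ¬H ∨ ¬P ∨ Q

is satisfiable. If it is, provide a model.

Unit clause (¬P) forces P = False.
Set V = False.
Set R = False.
  then (¬E ∨ R) forces E = False.
  then (E ∨ H ∨ V) forces H = True.
  then (E ∨ ¬G) forces G = False.
  then (E ∨ G ∨ S) forces S = True.
  then (¬D ∨ R ∨ ¬S) forces D = False.
  then (D ∨ E ∨ ¬K) forces K = False.
  then (¬Q ∨ ¬S) forces Q = False.
All clauses satisfied.

V = False, R = False, P = False, E = False, K = False, Q = False, G = False, S = True, D = False, H = True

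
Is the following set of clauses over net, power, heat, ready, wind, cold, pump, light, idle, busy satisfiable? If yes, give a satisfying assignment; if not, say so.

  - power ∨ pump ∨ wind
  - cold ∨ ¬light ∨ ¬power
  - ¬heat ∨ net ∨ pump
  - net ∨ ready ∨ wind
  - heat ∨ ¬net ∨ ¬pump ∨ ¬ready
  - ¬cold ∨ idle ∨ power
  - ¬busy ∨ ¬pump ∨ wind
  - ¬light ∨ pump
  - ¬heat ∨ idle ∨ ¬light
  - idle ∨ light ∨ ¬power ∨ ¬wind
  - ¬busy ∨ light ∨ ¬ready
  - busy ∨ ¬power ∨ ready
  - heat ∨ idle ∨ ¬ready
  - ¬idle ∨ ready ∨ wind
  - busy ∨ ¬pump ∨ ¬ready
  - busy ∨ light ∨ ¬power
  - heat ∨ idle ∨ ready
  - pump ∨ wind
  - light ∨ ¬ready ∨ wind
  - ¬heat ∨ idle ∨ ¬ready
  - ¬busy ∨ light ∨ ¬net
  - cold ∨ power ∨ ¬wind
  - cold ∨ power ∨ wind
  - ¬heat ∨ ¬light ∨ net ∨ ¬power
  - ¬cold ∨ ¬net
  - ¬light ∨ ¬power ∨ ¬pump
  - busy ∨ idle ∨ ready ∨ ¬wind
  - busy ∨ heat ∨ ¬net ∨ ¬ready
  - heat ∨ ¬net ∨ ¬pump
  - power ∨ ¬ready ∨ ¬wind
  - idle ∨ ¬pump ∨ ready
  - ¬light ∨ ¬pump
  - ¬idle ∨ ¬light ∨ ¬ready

Set net = False.
Set power = True.
Set heat = True.
  then (¬heat ∨ net ∨ pump) forces pump = True.
  then (¬heat ∨ ¬light ∨ net ∨ ¬power) forces light = False.
  then (busy ∨ light ∨ ¬power) forces busy = True.
  then (¬busy ∨ ¬pump ∨ wind) forces wind = True.
  then (idle ∨ light ∨ ¬power ∨ ¬wind) forces idle = True.
  then (¬busy ∨ light ∨ ¬ready) forces ready = False.
Set cold = False.
All clauses satisfied.

net = False, power = True, heat = True, ready = False, wind = True, cold = False, pump = True, light = False, idle = True, busy = True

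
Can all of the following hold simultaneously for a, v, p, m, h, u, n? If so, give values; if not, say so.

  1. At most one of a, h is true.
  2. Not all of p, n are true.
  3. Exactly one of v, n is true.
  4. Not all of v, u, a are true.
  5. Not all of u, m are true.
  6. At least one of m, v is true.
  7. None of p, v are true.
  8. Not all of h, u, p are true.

a=F; v=F; p=F; m=T; h=T; u=F; n=T

  (1) {a, h}: 1 true — at most one ✓
  (2) {p, n}: 1/2 true — not all ✓
  (3) {v, n}: 1 true — exactly one ✓
  (4) {v, u, a}: 0/3 true — not all ✓
  (5) {u, m}: 1/2 true — not all ✓
  (6) {m, v}: 1 true — at least one ✓
  (7) {p, v}: 0 true — none ✓
  (8) {h, u, p}: 1/3 true — not all ✓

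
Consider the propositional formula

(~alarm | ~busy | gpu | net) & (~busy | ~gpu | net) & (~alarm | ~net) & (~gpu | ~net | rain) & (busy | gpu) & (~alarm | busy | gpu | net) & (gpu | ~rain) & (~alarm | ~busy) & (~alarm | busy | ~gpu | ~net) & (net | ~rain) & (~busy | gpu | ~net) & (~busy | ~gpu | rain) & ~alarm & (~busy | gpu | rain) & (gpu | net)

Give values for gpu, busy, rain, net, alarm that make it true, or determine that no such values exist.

Unit clause (~alarm) forces alarm = False.
Try gpu = False:
  (busy | gpu) forces busy = True.
  (gpu | ~rain) forces rain = False.
  clause (~busy | gpu | rain) is falsified — backtrack.
So gpu = True.
Set busy = True.
  then (~busy | ~gpu | net) forces net = True.
  then (~gpu | ~net | rain) forces rain = True.
All clauses satisfied.

gpu = True, busy = True, rain = True, net = True, alarm = False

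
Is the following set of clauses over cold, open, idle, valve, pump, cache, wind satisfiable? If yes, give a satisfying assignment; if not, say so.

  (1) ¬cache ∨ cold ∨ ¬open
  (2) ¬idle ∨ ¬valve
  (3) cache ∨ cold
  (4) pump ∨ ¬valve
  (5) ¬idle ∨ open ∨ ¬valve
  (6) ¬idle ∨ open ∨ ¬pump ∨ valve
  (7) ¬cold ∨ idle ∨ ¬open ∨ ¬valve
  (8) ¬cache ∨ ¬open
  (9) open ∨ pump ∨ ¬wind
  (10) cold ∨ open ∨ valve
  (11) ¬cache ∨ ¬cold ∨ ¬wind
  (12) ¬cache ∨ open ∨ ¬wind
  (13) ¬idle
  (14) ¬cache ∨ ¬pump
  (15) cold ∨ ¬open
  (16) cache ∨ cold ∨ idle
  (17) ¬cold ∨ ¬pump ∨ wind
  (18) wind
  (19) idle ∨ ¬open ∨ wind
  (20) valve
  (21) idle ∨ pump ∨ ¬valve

cold: True, open: False, idle: False, valve: True, pump: True, cache: False, wind: True

Unit clause (¬idle) forces idle = False.
Unit clause (wind) forces wind = True.
Unit clause (valve) forces valve = True.
In (idle ∨ pump ∨ ¬valve) only pump is left, so pump = True.
In (¬cache ∨ ¬pump) only ¬cache is left, so cache = False.
In (cache ∨ cold ∨ idle) only cold is left, so cold = True.
In (¬cold ∨ idle ∨ ¬open ∨ ¬valve) only ¬open is left, so open = False.
All clauses satisfied.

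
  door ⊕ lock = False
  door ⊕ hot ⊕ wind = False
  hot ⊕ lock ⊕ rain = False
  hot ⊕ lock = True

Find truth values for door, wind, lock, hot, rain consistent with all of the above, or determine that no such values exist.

door=T; wind=T; lock=T; hot=F; rain=T

door ⊕ lock = T ⊕ T = False ✓
door ⊕ hot ⊕ wind = T ⊕ F ⊕ T = False ✓
hot ⊕ lock ⊕ rain = F ⊕ T ⊕ T = False ✓
hot ⊕ lock = F ⊕ T = True ✓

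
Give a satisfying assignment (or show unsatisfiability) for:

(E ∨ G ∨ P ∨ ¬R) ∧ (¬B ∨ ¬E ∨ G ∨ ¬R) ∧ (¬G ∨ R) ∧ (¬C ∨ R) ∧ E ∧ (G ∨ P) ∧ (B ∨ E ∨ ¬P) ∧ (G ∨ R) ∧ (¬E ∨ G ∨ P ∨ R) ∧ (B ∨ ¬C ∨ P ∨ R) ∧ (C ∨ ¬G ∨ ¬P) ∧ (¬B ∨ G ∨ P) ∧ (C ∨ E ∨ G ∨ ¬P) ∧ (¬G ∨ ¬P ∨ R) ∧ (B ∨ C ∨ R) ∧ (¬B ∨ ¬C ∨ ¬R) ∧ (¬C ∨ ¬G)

P=F, G=T, R=T, C=F, B=T, E=T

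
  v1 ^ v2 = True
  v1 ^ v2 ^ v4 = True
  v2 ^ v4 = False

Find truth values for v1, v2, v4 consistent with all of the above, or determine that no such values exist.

v1 = True, v2 = False, v4 = False

v1 ^ v2 = T ^ F = True ✓
v1 ^ v2 ^ v4 = T ^ F ^ F = True ✓
v2 ^ v4 = F ^ F = False ✓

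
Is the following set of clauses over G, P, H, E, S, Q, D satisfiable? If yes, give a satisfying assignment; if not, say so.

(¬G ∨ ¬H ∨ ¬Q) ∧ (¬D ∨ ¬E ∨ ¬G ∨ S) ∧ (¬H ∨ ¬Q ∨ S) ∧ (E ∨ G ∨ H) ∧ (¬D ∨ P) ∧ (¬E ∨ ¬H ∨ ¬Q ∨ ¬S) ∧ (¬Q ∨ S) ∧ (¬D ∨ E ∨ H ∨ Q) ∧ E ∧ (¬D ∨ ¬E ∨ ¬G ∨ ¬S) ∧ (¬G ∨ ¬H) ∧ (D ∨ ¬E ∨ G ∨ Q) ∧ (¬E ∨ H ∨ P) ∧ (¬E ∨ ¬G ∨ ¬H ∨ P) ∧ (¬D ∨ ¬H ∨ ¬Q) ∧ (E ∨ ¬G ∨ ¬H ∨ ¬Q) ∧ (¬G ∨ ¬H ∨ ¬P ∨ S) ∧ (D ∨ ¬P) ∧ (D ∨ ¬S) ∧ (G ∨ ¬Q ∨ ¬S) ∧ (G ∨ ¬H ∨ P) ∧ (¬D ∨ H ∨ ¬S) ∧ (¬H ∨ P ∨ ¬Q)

G = False, P = True, H = True, E = True, S = True, Q = False, D = True

Unit clause (E) forces E = True.
Set G = False.
Try P = False:
  (¬D ∨ P) forces D = False.
  (D ∨ ¬E ∨ G ∨ Q) forces Q = True.
  (¬Q ∨ S) forces S = True.
  clause (D ∨ ¬S) is falsified — backtrack.
So P = True.
  then (D ∨ ¬P) forces D = True.
Set H = True.
  then (¬D ∨ ¬H ∨ ¬Q) forces Q = False.
Set S = True.
All clauses satisfied.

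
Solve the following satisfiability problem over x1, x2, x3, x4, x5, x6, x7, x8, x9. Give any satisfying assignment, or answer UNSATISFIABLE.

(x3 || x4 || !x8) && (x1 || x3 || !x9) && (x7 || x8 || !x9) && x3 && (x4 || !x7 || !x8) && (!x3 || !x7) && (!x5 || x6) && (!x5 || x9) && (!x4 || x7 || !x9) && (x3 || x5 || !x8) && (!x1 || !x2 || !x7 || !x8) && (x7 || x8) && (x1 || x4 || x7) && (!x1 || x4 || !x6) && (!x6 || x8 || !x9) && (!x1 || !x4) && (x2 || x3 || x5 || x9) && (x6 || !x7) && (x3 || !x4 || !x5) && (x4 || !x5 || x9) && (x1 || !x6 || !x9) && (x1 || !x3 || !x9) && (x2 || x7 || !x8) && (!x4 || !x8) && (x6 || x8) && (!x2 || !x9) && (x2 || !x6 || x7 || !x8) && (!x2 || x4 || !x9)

Unit clause (x3) forces x3 = True.
In (!x3 || !x7) only !x7 is left, so x7 = False.
In (x7 || x8) only x8 is left, so x8 = True.
In (x2 || x7 || !x8) only x2 is left, so x2 = True.
In (!x4 || !x8) only !x4 is left, so x4 = False.
In (!x2 || !x9) only !x9 is left, so x9 = False.
In (!x5 || x9) only !x5 is left, so x5 = False.
In (x1 || x4 || x7) only x1 is left, so x1 = True.
In (!x1 || x4 || !x6) only !x6 is left, so x6 = False.
All clauses satisfied.

x1 = True; x2 = True; x3 = True; x4 = False; x5 = False; x6 = False; x7 = False; x8 = True; x9 = False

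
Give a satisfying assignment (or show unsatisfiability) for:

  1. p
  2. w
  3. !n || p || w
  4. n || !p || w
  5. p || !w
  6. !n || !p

w = True, n = False, p = True

Unit clause (p) forces p = True.
Unit clause (w) forces w = True.
In (!n || !p) only !n is left, so n = False.
Check each clause:
  (p): p holds.
  (w): w holds.
  (!n || p || w): !n holds.
  (n || !p || w): w holds.
  (p || !w): p holds.
  (!n || !p): !n holds.
All clauses satisfied.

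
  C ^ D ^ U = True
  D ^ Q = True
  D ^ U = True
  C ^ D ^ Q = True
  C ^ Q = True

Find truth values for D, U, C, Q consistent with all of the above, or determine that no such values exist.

D=F, U=T, C=F, Q=T

C ^ D ^ U = F ^ F ^ T = True ✓
D ^ Q = F ^ T = True ✓
D ^ U = F ^ T = True ✓
C ^ D ^ Q = F ^ F ^ T = True ✓
C ^ Q = F ^ T = True ✓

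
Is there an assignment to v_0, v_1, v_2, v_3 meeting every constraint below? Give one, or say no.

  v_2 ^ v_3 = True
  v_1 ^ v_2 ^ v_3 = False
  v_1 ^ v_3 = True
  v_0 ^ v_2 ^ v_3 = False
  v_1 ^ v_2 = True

No satisfying assignment exists.

Adding constraints 1, 3, 5 mod 2: every variable appears an even number of times on the left, so the left side is 0.
But the right sides sum to 1 (mod 2). 0 ≠ 1 — the system is inconsistent.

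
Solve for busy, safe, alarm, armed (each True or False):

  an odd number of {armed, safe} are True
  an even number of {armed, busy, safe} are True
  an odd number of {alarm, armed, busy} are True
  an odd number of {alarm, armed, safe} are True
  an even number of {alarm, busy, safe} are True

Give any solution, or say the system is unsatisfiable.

busy = True, safe = True, alarm = False, armed = False

{armed, safe}: 1 true → odd ✓
{armed, busy, safe}: 2 true → even ✓
{alarm, armed, busy}: 1 true → odd ✓
{alarm, armed, safe}: 1 true → odd ✓
{alarm, busy, safe}: 2 true → even ✓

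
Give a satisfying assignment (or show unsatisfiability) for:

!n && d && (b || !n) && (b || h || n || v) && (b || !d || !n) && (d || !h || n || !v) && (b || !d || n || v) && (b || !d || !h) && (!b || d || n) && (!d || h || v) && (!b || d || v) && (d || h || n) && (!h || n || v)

Unit clause (!n) forces n = False.
Unit clause (d) forces d = True.
Set h = True.
  then (b || !d || !h) forces b = True.
  then (!h || n || v) forces v = True.
All clauses satisfied.

n = False, h = True, d = True, v = True, b = True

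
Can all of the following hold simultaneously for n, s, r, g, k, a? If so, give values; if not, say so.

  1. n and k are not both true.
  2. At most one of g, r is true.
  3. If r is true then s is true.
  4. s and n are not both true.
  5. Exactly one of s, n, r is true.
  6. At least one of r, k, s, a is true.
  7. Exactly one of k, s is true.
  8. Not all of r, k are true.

n: False; s: True; r: False; g: False; k: False; a: False

  (1) n=F, k=F — not both ✓
  (2) {g, r}: 0 true — at most one ✓
  (3) r=F ⇒ s: vacuous ✓
  (4) s=T, n=F — not both ✓
  (5) {s, n, r}: 1 true — exactly one ✓
  (6) {r, k, s, a}: 1 true — at least one ✓
  (7) {k, s}: 1 true — exactly one ✓
  (8) {r, k}: 0/2 true — not all ✓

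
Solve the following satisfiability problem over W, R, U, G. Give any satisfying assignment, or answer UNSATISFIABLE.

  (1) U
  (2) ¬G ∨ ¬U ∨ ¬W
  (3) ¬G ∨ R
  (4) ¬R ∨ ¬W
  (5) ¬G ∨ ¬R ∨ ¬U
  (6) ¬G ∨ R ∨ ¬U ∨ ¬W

W: True; R: False; U: True; G: False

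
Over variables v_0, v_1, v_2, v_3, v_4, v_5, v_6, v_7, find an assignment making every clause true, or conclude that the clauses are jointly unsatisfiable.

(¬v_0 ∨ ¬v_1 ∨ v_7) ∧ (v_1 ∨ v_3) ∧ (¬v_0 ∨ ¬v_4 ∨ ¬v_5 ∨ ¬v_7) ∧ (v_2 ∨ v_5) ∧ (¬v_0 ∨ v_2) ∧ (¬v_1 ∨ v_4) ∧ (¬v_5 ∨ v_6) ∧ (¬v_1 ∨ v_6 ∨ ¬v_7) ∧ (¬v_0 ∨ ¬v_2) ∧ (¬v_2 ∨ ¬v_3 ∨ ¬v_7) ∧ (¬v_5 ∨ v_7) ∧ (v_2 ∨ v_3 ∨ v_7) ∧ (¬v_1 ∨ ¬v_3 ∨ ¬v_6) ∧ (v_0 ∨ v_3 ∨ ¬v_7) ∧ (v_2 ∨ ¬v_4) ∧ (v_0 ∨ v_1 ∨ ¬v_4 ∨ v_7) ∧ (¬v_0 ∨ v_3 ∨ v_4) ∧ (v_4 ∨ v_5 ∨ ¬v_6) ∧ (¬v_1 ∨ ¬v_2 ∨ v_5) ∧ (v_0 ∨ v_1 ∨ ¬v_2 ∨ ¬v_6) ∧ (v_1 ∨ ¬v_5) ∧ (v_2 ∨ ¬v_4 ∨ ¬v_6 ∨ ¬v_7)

v_0 = False; v_1 = False; v_2 = True; v_3 = True; v_4 = False; v_5 = False; v_6 = False; v_7 = False

Set v_0 = False.
Set v_1 = False.
  then (v_1 ∨ v_3) forces v_3 = True.
  then (v_1 ∨ ¬v_5) forces v_5 = False.
  then (v_2 ∨ v_5) forces v_2 = True.
  then (¬v_2 ∨ ¬v_3 ∨ ¬v_7) forces v_7 = False.
  then (v_0 ∨ v_1 ∨ ¬v_4 ∨ v_7) forces v_4 = False.
  then (v_4 ∨ v_5 ∨ ¬v_6) forces v_6 = False.
All clauses satisfied.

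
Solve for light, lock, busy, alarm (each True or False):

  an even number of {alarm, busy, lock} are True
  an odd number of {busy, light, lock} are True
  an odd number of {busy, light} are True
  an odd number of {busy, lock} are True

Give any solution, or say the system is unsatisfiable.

light = False, lock = False, busy = True, alarm = True

{alarm, busy, lock}: 2 true → even ✓
{busy, light, lock}: 1 true → odd ✓
{busy, light}: 1 true → odd ✓
{busy, lock}: 1 true → odd ✓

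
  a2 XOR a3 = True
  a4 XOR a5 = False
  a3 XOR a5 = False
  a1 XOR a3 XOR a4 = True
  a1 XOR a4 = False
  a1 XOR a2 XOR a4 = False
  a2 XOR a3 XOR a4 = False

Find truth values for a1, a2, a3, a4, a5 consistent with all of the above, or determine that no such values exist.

a1 = True; a2 = False; a3 = True; a4 = True; a5 = True

a2 XOR a3 = F XOR T = True ✓
a4 XOR a5 = T XOR T = False ✓
a3 XOR a5 = T XOR T = False ✓
a1 XOR a3 XOR a4 = T XOR T XOR T = True ✓
a1 XOR a4 = T XOR T = False ✓
a1 XOR a2 XOR a4 = T XOR F XOR T = False ✓
a2 XOR a3 XOR a4 = F XOR T XOR T = False ✓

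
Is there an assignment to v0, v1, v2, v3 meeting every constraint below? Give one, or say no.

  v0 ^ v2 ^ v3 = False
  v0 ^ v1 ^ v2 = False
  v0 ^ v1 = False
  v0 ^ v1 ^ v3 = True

v0: True, v1: True, v2: False, v3: True

v0 ^ v2 ^ v3 = T ^ F ^ T = False ✓
v0 ^ v1 ^ v2 = T ^ T ^ F = False ✓
v0 ^ v1 = T ^ T = False ✓
v0 ^ v1 ^ v3 = T ^ T ^ T = True ✓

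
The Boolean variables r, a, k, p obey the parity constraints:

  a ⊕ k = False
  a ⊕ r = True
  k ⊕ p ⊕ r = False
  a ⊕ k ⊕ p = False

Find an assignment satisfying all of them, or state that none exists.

Unsatisfiable

Adding constraints 2, 3, 4 mod 2: every variable appears an even number of times on the left, so the left side is 0.
But the right sides sum to 1 (mod 2). 0 ≠ 1 — the system is inconsistent.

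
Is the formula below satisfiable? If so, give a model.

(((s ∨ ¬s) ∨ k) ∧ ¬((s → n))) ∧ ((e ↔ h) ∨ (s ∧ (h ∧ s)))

k = False; h = False; n = False; s = True; e = False

  ((s ∨ ¬s) ∨ k) ∧ ¬((s → n)) = True
    (s ∨ ¬s) ∨ k = True
      s ∨ ¬s = True
        ¬s = False
    ¬((s → n)) = True
      s → n = False
  (e ↔ h) ∨ (s ∧ (h ∧ s)) = True
    e ↔ h = True
    s ∧ (h ∧ s) = False
      h ∧ s = False
Both conjuncts True, so the formula holds.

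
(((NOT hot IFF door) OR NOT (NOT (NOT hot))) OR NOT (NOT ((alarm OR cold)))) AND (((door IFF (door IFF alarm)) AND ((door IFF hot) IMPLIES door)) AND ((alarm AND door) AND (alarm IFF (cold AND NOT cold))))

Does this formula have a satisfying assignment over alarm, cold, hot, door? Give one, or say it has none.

No satisfying assignment exists.

Case alarm = True: the formula simplifies to ((door IFF door) AND ((door IFF hot) IMPLIES door)) AND (door AND (cold AND NOT cold)).
  cold = True: the conjunct NOT cold is False.
  cold = False: the conjunct cold is False.
Case alarm = False: the conjunct alarm is False.
Both cases fail — unsatisfiable.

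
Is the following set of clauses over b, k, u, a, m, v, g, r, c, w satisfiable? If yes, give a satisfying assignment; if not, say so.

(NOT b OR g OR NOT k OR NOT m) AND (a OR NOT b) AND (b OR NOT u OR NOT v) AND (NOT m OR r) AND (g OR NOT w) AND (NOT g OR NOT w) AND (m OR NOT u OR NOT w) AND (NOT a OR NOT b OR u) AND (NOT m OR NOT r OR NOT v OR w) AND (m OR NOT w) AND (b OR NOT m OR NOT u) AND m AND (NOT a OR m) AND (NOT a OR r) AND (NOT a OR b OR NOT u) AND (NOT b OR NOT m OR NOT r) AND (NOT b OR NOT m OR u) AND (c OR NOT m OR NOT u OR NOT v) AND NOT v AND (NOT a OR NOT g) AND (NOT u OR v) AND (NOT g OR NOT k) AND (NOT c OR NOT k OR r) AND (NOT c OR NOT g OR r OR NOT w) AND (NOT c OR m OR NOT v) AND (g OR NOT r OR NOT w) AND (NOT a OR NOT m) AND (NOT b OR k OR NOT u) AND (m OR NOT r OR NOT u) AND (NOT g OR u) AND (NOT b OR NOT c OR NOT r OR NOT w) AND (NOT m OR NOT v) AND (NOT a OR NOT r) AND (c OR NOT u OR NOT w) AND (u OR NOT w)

Unit clause (m) forces m = True.
Unit clause (NOT v) forces v = False.
In (NOT u OR v) only NOT u is left, so u = False.
In (NOT a OR NOT m) only NOT a is left, so a = False.
In (NOT g OR u) only NOT g is left, so g = False.
In (u OR NOT w) only NOT w is left, so w = False.
In (a OR NOT b) only NOT b is left, so b = False.
In (NOT m OR r) only r is left, so r = True.
Set k = True.
Set c = False.
All clauses satisfied.

b = False; k = True; u = False; a = False; m = True; v = False; g = False; r = True; c = False; w = False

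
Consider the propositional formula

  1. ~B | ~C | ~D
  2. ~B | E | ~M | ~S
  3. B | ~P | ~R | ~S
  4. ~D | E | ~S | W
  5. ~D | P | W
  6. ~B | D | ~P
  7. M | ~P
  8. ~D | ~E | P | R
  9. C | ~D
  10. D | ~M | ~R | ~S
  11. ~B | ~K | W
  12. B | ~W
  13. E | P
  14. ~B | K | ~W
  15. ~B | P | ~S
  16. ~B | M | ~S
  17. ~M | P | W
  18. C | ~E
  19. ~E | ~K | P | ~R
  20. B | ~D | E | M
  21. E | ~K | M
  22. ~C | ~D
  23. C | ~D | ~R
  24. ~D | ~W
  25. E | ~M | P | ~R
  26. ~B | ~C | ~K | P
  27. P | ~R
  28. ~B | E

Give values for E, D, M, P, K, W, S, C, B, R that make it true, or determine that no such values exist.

Set E = True.
  then (C | ~E) forces C = True.
  then (~C | ~D) forces D = False.
Set M = False.
  then (M | ~P) forces P = False.
  then (P | ~R) forces R = False.
Set K = False.
Try W = True:
  (B | ~W) forces B = True.
  clause (~B | K | ~W) is falsified — backtrack.
So W = False.
Set S = False.
Set B = False.
All clauses satisfied.

E = True, D = False, M = False, P = False, K = False, W = False, S = False, C = True, B = False, R = False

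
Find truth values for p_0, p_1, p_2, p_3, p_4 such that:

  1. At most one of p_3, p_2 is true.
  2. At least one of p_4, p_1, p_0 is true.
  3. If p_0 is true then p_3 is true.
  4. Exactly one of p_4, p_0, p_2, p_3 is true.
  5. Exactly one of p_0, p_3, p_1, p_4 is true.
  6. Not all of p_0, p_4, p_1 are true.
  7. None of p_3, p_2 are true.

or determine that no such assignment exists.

p_0=F, p_1=F, p_2=F, p_3=F, p_4=T

  (1) {p_3, p_2}: 0 true — at most one ✓
  (2) {p_4, p_1, p_0}: 1 true — at least one ✓
  (3) p_0=F ⇒ p_3: vacuous ✓
  (4) {p_4, p_0, p_2, p_3}: 1 true — exactly one ✓
  (5) {p_0, p_3, p_1, p_4}: 1 true — exactly one ✓
  (6) {p_0, p_4, p_1}: 1/3 true — not all ✓
  (7) {p_3, p_2}: 0 true — none ✓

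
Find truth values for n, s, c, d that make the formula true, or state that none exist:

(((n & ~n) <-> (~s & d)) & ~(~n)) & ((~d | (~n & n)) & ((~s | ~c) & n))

n = True, s = True, c = False, d = False

  ((n & ~n) <-> (~s & d)) & ~(~n) = True
    (n & ~n) <-> (~s & d) = True
      n & ~n = False
        ~n = False
      ~s & d = False
        ~s = False
    ~(~n) = True
      ~n = False
  (~d | (~n & n)) & ((~s | ~c) & n) = True
    ~d | (~n & n) = True
      ~d = True
      ~n & n = False
        ~n = False
    (~s | ~c) & n = True
      ~s | ~c = True
        ~s = False
        ~c = True
Both conjuncts True, so the formula holds.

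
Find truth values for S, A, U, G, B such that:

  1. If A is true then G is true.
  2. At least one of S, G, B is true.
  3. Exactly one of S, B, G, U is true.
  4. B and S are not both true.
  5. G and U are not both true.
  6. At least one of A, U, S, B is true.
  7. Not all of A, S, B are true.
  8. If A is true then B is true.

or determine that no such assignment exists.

S = True; A = False; U = False; G = False; B = False

  (1) A=F ⇒ G: vacuous ✓
  (2) {S, G, B}: 1 true — at least one ✓
  (3) {S, B, G, U}: 1 true — exactly one ✓
  (4) B=F, S=T — not both ✓
  (5) G=F, U=F — not both ✓
  (6) {A, U, S, B}: 1 true — at least one ✓
  (7) {A, S, B}: 1/3 true — not all ✓
  (8) A=F ⇒ B: vacuous ✓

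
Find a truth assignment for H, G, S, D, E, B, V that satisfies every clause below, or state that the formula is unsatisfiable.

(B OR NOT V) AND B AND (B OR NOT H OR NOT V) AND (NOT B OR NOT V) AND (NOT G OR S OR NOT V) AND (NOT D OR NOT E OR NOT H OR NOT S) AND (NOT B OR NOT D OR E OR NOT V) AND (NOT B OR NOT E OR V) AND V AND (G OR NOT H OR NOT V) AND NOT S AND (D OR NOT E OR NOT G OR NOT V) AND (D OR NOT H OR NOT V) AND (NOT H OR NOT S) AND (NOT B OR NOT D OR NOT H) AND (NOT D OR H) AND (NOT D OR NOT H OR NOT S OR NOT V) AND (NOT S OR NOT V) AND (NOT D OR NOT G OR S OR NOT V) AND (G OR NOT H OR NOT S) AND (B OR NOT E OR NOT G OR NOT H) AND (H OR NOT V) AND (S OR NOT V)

The formula is unsatisfiable.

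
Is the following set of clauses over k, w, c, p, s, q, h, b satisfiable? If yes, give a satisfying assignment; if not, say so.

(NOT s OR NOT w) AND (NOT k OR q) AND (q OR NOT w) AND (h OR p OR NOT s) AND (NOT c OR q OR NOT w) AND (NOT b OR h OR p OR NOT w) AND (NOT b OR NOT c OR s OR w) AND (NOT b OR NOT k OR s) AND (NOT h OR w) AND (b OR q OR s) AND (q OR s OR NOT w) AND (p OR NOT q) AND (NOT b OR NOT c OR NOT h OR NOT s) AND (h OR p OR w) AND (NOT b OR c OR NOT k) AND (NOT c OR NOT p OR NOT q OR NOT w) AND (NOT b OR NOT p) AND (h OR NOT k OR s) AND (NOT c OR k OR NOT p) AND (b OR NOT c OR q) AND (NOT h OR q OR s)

k = False; w = True; c = False; p = True; s = False; q = True; h = False; b = False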